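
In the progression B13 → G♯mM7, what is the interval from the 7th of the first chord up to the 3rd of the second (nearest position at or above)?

The 7th of B13 is A; the 3rd of G♯mM7 is B.
Counting 2 letters and 2 half steps from A gives a major second.

major second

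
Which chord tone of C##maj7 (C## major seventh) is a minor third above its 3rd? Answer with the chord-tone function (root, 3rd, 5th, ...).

5th

C##M7: C## E## G## B##.
The 3rd is E##. A minor third above E## is G##.
G## is the chord's 5th.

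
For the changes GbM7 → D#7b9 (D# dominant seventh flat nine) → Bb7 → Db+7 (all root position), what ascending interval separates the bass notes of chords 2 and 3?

The roots are D# and Bb.
From D# to Bb: 7 semitones over a sixth = diminished.

diminished sixth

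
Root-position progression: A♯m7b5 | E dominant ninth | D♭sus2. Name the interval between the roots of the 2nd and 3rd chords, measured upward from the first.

The roots are E and D♭.
E up to D♭ is 9 semitones, a whole step narrower than a major seventh, so the interval is diminished.

d7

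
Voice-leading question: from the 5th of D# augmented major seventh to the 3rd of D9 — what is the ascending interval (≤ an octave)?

The 5th of D# augmented major seventh is A##; the 3rd of D9 is F#.
6 letter names make it a sixth; at 7 semitones (a whole step narrower than major) the quality is diminished.

diminished 6th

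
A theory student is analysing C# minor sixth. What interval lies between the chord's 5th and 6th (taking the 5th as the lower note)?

C#m6 (C# minor sixth): C#–E–G#–A#.
So we need the interval from G# up to A#.
From G# to A# is 2 semitones, exactly the major second.

major second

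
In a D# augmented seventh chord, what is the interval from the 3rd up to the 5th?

M3

D# augmented seventh is spelled D#, F##, A##, C#.
So we need the interval from F## up to A##.
Counting 3 letters and 4 half steps from F## gives a major third.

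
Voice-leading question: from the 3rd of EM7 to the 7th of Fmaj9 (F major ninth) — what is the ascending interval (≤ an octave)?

EM7 has G♯ as its 3rd, and Fmaj9 (F major ninth) has E as its 7th.
6 letter names make it a sixth; at 8 semitones (a half step narrower than major) the quality is minor.

minor sixth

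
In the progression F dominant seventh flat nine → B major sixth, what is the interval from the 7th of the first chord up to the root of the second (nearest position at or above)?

F dominant seventh flat nine has E♭ as its 7th, and B major sixth has B as its root.
From E♭ to B: 8 semitones over a fifth = augmented.

augmented fifth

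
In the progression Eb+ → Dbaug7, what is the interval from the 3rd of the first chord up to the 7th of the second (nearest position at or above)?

diminished fourth

Eb+ has G as its 3rd, and Dbaug7 has Cb as its 7th.
4 letter names make it a fourth; at 4 semitones (a half step narrower than perfect) the quality is diminished.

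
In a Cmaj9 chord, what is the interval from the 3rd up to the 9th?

The chord tones of Cmaj9 (C major ninth) are C–E–G–B–D.
The 3rd is E and the 9th is D.
From E to D: 10 semitones over a seventh = minor.

m7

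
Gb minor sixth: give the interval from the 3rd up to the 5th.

Gbmin6 (Gb minor sixth) is spelled Gb–Bbb–Db–Eb.
So we need the interval from Bbb up to Db.
Counting 3 letters and 4 half steps from Bbb gives a major third.

M3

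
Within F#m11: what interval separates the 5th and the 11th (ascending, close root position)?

Spelling the chord: F#-A-C#-E-G#-B.
That puts C# below B.
C# up to B is 10 semitones, a half step narrower than a major seventh, so the interval is minor.

minor 7th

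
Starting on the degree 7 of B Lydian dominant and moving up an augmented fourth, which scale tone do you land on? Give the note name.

D#

The scale is B C# D# E# F# G# A.
The degree 7 is A; an augmented fourth above that is D# — scale degree 3.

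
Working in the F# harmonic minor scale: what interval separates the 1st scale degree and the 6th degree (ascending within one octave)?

m6

The scale runs F# G# A B C# D E#.
So we need the interval from F# up to D.
6 letter names make it a sixth; at 8 semitones (a half step narrower than major) the quality is minor.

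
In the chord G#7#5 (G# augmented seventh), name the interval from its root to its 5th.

G# augmented seventh is spelled G# B# D## F#.
The root is G# and the 5th is D##.
5 letter names make it a fifth; at 8 semitones (a half step wider than perfect) the quality is augmented.

A5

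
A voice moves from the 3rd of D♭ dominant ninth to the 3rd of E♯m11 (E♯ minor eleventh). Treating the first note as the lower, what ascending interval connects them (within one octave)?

The 3rd of D♭ dominant ninth is F; the 3rd of E♯m11 (E♯ minor eleventh) is G♯.
F up to G♯ is 3 semitones, a half step wider than a major second, so the interval is augmented.

A2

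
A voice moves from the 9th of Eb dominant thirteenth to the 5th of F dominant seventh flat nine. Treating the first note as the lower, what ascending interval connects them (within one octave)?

perfect fifth

The 9th of Eb dominant thirteenth is F; the 5th of F dominant seventh flat nine is C.
F up to C spans 5 letter names and 7 semitones — a perfect fifth.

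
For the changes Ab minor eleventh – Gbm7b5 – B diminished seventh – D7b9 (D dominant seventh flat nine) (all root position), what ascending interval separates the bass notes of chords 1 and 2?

m7

The roots are Ab and Gb.
7 letter names make it a seventh; at 10 semitones (a half step narrower than major) the quality is minor.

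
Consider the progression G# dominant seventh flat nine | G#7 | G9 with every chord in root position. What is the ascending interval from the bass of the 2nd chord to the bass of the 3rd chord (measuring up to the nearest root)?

diminished octave

The roots are G# and G.
From G# to G: 11 semitones over an octave = diminished.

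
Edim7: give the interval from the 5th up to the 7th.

minor 3rd

E°7 is spelled E–G–Bb–Db.
The 5th is Bb and the 7th is Db.
3 letter names make it a third; at 3 semitones (a half step narrower than major) the quality is minor.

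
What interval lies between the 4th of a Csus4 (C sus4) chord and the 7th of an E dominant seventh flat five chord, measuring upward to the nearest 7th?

The 4th of Csus4 (C sus4) is F; the 7th of E dominant seventh flat five is D.
F up to D spans 6 letter names and 9 semitones — a major sixth.

major sixth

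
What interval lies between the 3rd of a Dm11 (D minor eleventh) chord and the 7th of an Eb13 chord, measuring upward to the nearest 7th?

minor sixth

Dm11 (D minor eleventh) has F as its 3rd, and Eb13 has Db as its 7th.
6 letter names make it a sixth; at 8 semitones (a half step narrower than major) the quality is minor.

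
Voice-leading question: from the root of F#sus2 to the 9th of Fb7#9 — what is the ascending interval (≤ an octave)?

F#sus2 has F# as its root, and Fb7#9 has G as its 9th.
2 letter names make it a second; at 1 semitone (a half step narrower than major) the quality is minor.

minor second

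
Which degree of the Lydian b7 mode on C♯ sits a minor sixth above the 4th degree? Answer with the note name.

The scale is C♯ D♯ E♯ F𝄪 G♯ A♯ B.
The 4th degree is F𝄪; a minor sixth above that is D♯ — scale degree 2.

D#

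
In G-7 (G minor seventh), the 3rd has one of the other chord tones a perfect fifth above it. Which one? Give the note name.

Gmin7 (G minor seventh) is spelled G–Bb–D–F.
The 3rd is Bb. A perfect fifth above Bb is F.
F is the chord's 7th.

F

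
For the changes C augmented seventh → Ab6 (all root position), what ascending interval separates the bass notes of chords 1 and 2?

minor sixth

The roots are C and Ab.
From C to Ab: 8 semitones over a sixth = minor.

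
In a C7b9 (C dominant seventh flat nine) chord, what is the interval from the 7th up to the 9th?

minor third

Spelling the chord: C E G Bb Db.
So we need the interval from Bb up to Db.
Bb up to Db is 3 semitones, a half step narrower than a major third, so the interval is minor.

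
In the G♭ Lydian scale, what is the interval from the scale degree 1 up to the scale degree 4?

The scale runs G♭ A♭ B♭ C D♭ E♭ F.
Scale degree 1 = G♭; 4th degree = C.
From G♭ to C: 6 semitones over a fourth = augmented.

augmented fourth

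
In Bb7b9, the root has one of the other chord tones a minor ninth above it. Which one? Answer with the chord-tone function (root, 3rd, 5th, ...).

9th

The chord tones of Bb7b9 are Bb–D–F–Ab–Cb.
The root is Bb. A minor ninth above Bb is Cb.
Cb is the chord's 9th.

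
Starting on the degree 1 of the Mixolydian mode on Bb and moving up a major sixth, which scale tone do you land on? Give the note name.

The scale is Bb C D Eb F G Ab.
The degree 1 is Bb; a major sixth above that is G — scale degree 6.

G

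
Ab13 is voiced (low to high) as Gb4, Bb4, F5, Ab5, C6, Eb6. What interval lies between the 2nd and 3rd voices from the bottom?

Those voices are Bb4 and F5.
Counting 5 letters and 7 half steps from Bb gives a perfect fifth.

perfect 5th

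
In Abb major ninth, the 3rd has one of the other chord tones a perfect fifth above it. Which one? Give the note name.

Gb

Abbmaj9 (Abb major ninth) is spelled Abb–Cb–Ebb–Gb–Bbb.
The 3rd is Cb. A perfect fifth above Cb is Gb.
Gb is the chord's 7th.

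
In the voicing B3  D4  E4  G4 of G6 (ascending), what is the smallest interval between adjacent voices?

Adjacent intervals: B3→D4 = minor third; D4→E4 = major second; E4→G4 = minor third.
The smallest is D4 to E4, a major second (2 semitones).

major second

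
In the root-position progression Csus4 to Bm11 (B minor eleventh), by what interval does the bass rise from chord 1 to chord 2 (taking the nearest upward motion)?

The roots are C and B.
C up to B spans 7 letter names and 11 semitones — a major seventh.

major 7th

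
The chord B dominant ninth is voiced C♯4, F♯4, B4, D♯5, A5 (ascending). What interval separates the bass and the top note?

m13

The outer voices are C♯4 and A5.
13 letter names make it a thirteenth; at 20 semitones (a half step narrower than major) the quality is minor.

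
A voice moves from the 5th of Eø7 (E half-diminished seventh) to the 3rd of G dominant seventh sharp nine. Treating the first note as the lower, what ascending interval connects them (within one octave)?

The 5th of Eø7 (E half-diminished seventh) is B♭; the 3rd of G dominant seventh sharp nine is B.
From B♭ to B: 1 semitone over a unison = augmented.

A1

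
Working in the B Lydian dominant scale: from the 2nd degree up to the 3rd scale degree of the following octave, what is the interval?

major 9th

Spelling the B Lydian dominant scale: B C♯ D♯ E♯ F♯ G♯ A.
That puts C♯ below D♯.
From C♯ to D♯ is 14 semitones, exactly the major ninth.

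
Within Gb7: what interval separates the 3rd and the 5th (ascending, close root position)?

Spelling the chord: Gb–Bb–Db–Fb.
So we need the interval from Bb up to Db.
3 letter names make it a third; at 3 semitones (a half step narrower than major) the quality is minor.

m3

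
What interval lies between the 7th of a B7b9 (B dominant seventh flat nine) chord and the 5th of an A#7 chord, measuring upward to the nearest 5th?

B7b9 (B dominant seventh flat nine) has A as its 7th, and A#7 has E# as its 5th.
A up to E# is 8 semitones, a half step wider than a perfect fifth, so the interval is augmented.

augmented fifth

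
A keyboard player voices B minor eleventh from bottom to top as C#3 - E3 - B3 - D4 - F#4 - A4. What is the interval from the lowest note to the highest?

The outer voices are C#3 and A4.
C# up to A is 20 semitones, a half step narrower than a major thirteenth, so the interval is minor.

m13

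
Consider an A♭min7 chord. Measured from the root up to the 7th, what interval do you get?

m7

A♭m7 (A♭ minor seventh): A♭ C♭ E♭ G♭.
That puts A♭ below G♭.
A♭ up to G♭ is 10 semitones, a half step narrower than a major seventh, so the interval is minor.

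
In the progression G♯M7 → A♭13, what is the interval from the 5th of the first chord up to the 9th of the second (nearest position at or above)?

d6

G♯M7 has D♯ as its 5th, and A♭13 has B♭ as its 9th.
From D♯ to B♭: 7 semitones over a sixth = diminished.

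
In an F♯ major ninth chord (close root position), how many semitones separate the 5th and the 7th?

F♯ major ninth is spelled F♯-A♯-C♯-E♯-G♯.
C♯ to E♯ is a major third: 4 semitones.

4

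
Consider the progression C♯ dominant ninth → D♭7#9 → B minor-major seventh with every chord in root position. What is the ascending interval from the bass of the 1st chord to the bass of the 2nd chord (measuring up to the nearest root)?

diminished 2nd

The roots are C♯ and D♭.
2 letter names make it a second; at 0 semitones (a whole step narrower than major) the quality is diminished.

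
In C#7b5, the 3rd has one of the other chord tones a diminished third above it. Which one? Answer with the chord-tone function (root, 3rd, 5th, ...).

5th

Spelling the chord: C#–E#–G–B.
The 3rd is E#. A diminished third above E# is G.
G is the chord's 5th.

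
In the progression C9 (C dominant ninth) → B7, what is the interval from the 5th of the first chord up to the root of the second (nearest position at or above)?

C9 (C dominant ninth) has G as its 5th, and B7 has B as its root.
G up to B spans 3 letter names and 4 semitones — a major third.

M3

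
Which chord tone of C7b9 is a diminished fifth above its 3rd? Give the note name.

The chord tones of C7b9 are C E G Bb Db.
The 3rd is E. A diminished fifth above E is Bb.
Bb is the chord's 7th.

Bb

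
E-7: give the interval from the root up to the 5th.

E-7 is spelled E, G, B, D.
So we need the interval from E up to B.
From E to B is 7 semitones, exactly the perfect fifth.

perfect fifth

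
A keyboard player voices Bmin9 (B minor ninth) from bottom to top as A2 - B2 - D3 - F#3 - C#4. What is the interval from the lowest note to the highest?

The outer voices are A2 and C#4.
A up to C# spans 10 letter names and 16 semitones — a major tenth.

M10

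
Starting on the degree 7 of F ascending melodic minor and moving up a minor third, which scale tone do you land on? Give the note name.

G

The scale is F G A♭ B♭ C D E.
The degree 7 is E; a minor third above that is G — scale degree 2.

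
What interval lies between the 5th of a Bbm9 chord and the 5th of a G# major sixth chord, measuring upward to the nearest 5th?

The 5th of Bbm9 is F; the 5th of G# major sixth is D#.
From F to D#: 10 semitones over a sixth = augmented.

augmented 6th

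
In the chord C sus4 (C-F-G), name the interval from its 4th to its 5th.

That puts F below G.
Counting 2 letters and 2 half steps from F gives a major second.

M2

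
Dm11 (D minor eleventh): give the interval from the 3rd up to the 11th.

major 9th

Spelling the chord: D-F-A-C-E-G.
3rd = F; 11th = G.
Counting 9 letters and 14 half steps from F gives a major ninth.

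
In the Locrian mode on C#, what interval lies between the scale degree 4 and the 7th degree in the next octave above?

perfect eleventh

The scale runs C# D E F# G A B.
The scale degree 4 is F# and the 7th degree (up an octave) is B.
Counting 11 letters and 17 half steps from F# gives a perfect eleventh.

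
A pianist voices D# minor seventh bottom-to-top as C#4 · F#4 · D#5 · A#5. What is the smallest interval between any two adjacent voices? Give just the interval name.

perfect fourth

Adjacent intervals: C#4→F#4 = perfect fourth; F#4→D#5 = major sixth; D#5→A#5 = perfect fifth.
The smallest is C#4 to F#4, a perfect fourth (5 semitones).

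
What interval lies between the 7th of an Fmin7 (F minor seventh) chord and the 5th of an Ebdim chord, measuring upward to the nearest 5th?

Fmin7 (F minor seventh) has Eb as its 7th, and Ebdim has Bbb as its 5th.
Eb up to Bbb is 6 semitones, a half step narrower than a perfect fifth, so the interval is diminished.

d5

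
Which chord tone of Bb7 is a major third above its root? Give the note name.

D

Bb7 is spelled Bb-D-F-Ab.
The root is Bb. A major third above Bb is D.
D is the chord's 3rd.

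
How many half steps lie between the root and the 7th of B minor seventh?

10

Bmin7 (B minor seventh) is spelled B-D-F#-A.
B to A is a minor seventh: 10 semitones.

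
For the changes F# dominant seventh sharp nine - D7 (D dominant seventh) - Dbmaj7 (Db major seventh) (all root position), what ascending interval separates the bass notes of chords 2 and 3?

The roots are D and Db.
8 letter names make it an octave; at 11 semitones (a half step narrower than perfect) the quality is diminished.

diminished octave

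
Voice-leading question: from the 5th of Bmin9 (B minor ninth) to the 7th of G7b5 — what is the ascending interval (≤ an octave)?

Bmin9 (B minor ninth) has F# as its 5th, and G7b5 has F as its 7th.
From F# to F: 11 semitones over an octave = diminished.

diminished octave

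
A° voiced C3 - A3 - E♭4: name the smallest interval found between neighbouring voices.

diminished 5th

Adjacent intervals: C3→A3 = major sixth; A3→E♭4 = diminished fifth.
The smallest is A3 to E♭4, a diminished fifth (6 semitones).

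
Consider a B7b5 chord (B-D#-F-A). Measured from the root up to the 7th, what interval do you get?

The root is B and the 7th is A.
B up to A is 10 semitones, a half step narrower than a major seventh, so the interval is minor.

m7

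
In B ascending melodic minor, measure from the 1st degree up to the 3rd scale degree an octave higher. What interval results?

The scale runs B C♯ D E F♯ G♯ A♯.
1st degree = B; 3rd degree (up an octave) = D.
B up to D is 15 semitones, a half step narrower than a major tenth, so the interval is minor.

minor tenth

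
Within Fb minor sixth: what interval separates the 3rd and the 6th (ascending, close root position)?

augmented fourth

Fbmin6 is spelled Fb-Abb-Cb-Db.
So we need the interval from Abb up to Db.
4 letter names make it a fourth; at 6 semitones (a half step wider than perfect) the quality is augmented.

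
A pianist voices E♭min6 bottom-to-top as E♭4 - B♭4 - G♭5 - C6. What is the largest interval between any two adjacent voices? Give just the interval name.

Adjacent intervals: E♭4→B♭4 = perfect fifth; B♭4→G♭5 = minor sixth; G♭5→C6 = augmented fourth.
The largest is B♭4 to G♭5, a minor sixth (8 semitones).

minor 6th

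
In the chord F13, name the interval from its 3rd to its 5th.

Spelling the chord: F A C Eb G D.
That puts A below C.
From A to C: 3 semitones over a third = minor.

minor third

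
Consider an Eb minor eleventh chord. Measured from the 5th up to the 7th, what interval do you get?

Eb minor eleventh is spelled Eb–Gb–Bb–Db–F–Ab.
That puts Bb below Db.
From Bb to Db: 3 semitones over a third = minor.

minor third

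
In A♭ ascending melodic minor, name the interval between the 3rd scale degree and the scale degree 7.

augmented fifth

A♭ melodic minor: A♭ B♭ C♭ D♭ E♭ F G.
3rd scale degree = C♭; degree 7 = G.
C♭ up to G is 8 semitones, a half step wider than a perfect fifth, so the interval is augmented.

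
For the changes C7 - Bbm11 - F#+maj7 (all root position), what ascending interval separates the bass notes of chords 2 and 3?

The roots are Bb and F#.
Bb up to F# is 8 semitones, a half step wider than a perfect fifth, so the interval is augmented.

augmented fifth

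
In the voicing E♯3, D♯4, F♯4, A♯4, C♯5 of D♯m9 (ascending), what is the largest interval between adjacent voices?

minor seventh

Adjacent intervals: E♯3→D♯4 = minor seventh; D♯4→F♯4 = minor third; F♯4→A♯4 = major third; A♯4→C♯5 = minor third.
The largest is E♯3 to D♯4, a minor seventh (10 semitones).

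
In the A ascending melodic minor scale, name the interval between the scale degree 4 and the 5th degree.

M2

Spelling the A ascending melodic minor scale: A B C D E F# G#.
The scale degree 4 is D and the 5th degree is E.
Counting 2 letters and 2 half steps from D gives a major second.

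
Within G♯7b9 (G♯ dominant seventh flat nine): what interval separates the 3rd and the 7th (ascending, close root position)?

G♯7b9 (G♯ dominant seventh flat nine): G♯ B♯ D♯ F♯ A.
The 3rd is B♯ and the 7th is F♯.
5 letter names make it a fifth; at 6 semitones (a half step narrower than perfect) the quality is diminished.
This 3–7 tritone is the characteristic tension at the heart of the dominant sound.

d5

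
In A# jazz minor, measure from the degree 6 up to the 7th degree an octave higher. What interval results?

The scale runs A# B# C# D# E# F## G##.
So we need the interval from F## up to G##.
F## up to G## spans 9 letter names and 14 semitones — a major ninth.

major ninth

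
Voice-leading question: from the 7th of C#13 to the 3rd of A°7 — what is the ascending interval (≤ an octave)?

The 7th of C#13 is B; the 3rd of A°7 is C.
From B to C: 1 semitone over a second = minor.

minor 2nd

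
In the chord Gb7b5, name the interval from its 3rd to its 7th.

Spelling the chord: Gb–Bb–Dbb–Fb.
That puts Bb below Fb.
From Bb to Fb: 6 semitones over a fifth = diminished.

diminished fifth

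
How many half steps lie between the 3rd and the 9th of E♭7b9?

E♭7b9 is spelled E♭, G, B♭, D♭, F♭.
G to F♭ is a diminished seventh: 9 semitones.

9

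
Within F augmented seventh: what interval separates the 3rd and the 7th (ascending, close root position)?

diminished fifth

The chord tones of F augmented seventh are F A C♯ E♭.
So we need the interval from A up to E♭.
From A to E♭: 6 semitones over a fifth = diminished.
This 3–7 tritone is the characteristic tension at the heart of the dominant sound.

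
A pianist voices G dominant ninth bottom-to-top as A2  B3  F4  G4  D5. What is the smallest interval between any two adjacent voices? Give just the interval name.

major 2nd

Adjacent intervals: A2→B3 = major ninth; B3→F4 = diminished fifth; F4→G4 = major second; G4→D5 = perfect fifth.
The smallest is F4 to G4, a major second (2 semitones).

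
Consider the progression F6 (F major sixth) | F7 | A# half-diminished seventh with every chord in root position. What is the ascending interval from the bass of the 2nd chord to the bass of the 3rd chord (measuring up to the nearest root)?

The roots are F and A#.
From F to A#: 5 semitones over a third = augmented.

augmented third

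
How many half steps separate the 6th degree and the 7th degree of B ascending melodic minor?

The scale is B C♯ D E F♯ G♯ A♯.
G♯ up to A♯ is a major second — 2 semitones.

2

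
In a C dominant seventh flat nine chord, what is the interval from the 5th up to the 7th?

C7b9 (C dominant seventh flat nine) is spelled C-E-G-Bb-Db.
That puts G below Bb.
3 letter names make it a third; at 3 semitones (a half step narrower than major) the quality is minor.

minor third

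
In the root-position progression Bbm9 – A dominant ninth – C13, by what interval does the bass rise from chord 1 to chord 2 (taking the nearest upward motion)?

major seventh

The roots are Bb and A.
Counting 7 letters and 11 half steps from Bb gives a major seventh.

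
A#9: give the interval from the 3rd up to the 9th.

m7

The chord tones of A#9 (A# dominant ninth) are A#-C##-E#-G#-B#.
That puts C## below B#.
From C## to B#: 10 semitones over a seventh = minor.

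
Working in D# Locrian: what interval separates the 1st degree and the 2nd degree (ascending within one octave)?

minor second

The scale runs D# E F# G# A B C#.
1st degree = D#; degree 2 = E.
D# up to E is 1 semitone, a half step narrower than a major second, so the interval is minor.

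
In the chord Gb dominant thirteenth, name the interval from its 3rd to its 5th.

Gb dominant thirteenth is spelled Gb Bb Db Fb Ab Eb.
So we need the interval from Bb up to Db.
From Bb to Db: 3 semitones over a third = minor.

minor 3rd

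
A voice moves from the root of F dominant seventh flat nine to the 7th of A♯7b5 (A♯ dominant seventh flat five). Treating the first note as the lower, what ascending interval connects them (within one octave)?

A2

F dominant seventh flat nine has F as its root, and A♯7b5 (A♯ dominant seventh flat five) has G♯ as its 7th.
From F to G♯: 3 semitones over a second = augmented.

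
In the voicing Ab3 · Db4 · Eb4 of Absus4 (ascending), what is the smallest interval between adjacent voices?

Adjacent intervals: Ab3→Db4 = perfect fourth; Db4→Eb4 = major second.
The smallest is Db4 to Eb4, a major second (2 semitones).

major second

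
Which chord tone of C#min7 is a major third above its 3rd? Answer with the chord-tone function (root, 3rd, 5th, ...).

5th

The chord tones of C#min7 (C# minor seventh) are C#, E, G#, B.
The 3rd is E. A major third above E is G#.
G# is the chord's 5th.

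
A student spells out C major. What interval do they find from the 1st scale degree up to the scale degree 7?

C major: C D E F G A B.
The 1st scale degree is C and the 7th degree is B.
Counting 7 letters and 11 half steps from C gives a major seventh.

M7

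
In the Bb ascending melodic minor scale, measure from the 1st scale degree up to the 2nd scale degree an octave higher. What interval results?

major 9th

Spelling the Bb ascending melodic minor scale: Bb C Db Eb F G A.
1st scale degree = Bb; degree 2 (up an octave) = C.
Bb up to C spans 9 letter names and 14 semitones — a major ninth.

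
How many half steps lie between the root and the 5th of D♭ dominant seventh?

D♭ dominant seventh: D♭-F-A♭-C♭.
D♭ to A♭ is a perfect fifth: 7 semitones.

7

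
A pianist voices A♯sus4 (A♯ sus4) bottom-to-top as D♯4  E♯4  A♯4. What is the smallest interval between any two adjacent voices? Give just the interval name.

Adjacent intervals: D♯4→E♯4 = major second; E♯4→A♯4 = perfect fourth.
The smallest is D♯4 to E♯4, a major second (2 semitones).

M2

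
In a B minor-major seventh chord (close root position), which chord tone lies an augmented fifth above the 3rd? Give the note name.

Spelling the chord: B, D, F♯, A♯.
The 3rd is D. An augmented fifth above D is A♯.
A♯ is the chord's 7th.

A#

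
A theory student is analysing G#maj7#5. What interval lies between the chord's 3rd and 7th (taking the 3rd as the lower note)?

perfect fifth

Spelling the chord: G#, B#, D##, F##.
3rd = B#; 7th = F##.
From B# to F## is 7 semitones, exactly the perfect fifth.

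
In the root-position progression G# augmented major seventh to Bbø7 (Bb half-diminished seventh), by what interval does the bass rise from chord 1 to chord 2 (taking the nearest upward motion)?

The roots are G# and Bb.
G# up to Bb is 2 semitones, a whole step narrower than a major third, so the interval is diminished.

diminished third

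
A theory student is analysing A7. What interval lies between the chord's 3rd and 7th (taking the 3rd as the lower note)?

diminished fifth

A dominant seventh: A C# E G.
The 3rd is C# and the 7th is G.
From C# to G: 6 semitones over a fifth = diminished.
This 3–7 tritone is the characteristic tension at the heart of the dominant sound.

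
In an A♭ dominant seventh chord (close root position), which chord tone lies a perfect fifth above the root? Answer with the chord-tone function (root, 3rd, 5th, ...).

Spelling the chord: A♭–C–E♭–G♭.
The root is A♭. A perfect fifth above A♭ is E♭.
E♭ is the chord's 5th.

5th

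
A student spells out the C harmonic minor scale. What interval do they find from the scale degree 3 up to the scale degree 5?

Spelling the C harmonic minor scale: C D Eb F G Ab B.
The scale degree 3 is Eb and the degree 5 is G.
Counting 3 letters and 4 half steps from Eb gives a major third.

M3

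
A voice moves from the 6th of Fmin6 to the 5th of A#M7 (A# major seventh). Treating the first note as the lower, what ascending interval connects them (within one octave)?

Fmin6 has D as its 6th, and A#M7 (A# major seventh) has E# as its 5th.
From D to E#: 3 semitones over a second = augmented.

augmented second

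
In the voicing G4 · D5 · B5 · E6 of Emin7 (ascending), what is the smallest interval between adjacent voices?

Adjacent intervals: G4→D5 = perfect fifth; D5→B5 = major sixth; B5→E6 = perfect fourth.
The smallest is B5 to E6, a perfect fourth (5 semitones).

perfect fourth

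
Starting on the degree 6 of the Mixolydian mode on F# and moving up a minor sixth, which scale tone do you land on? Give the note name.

B

The scale is F# G# A# B C# D# E.
The degree 6 is D#; a minor sixth above that is B — scale degree 4.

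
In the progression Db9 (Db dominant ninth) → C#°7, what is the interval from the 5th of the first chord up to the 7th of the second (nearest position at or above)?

major second

Db9 (Db dominant ninth) has Ab as its 5th, and C#°7 has Bb as its 7th.
From Ab to Bb is 2 semitones, exactly the major second.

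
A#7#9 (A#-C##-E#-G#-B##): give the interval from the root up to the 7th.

So we need the interval from A# up to G#.
7 letter names make it a seventh; at 10 semitones (a half step narrower than major) the quality is minor.

minor seventh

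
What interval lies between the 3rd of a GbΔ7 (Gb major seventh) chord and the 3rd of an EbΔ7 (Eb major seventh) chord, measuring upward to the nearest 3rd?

GbΔ7 (Gb major seventh) has Bb as its 3rd, and EbΔ7 (Eb major seventh) has G as its 3rd.
Counting 6 letters and 9 half steps from Bb gives a major sixth.

major sixth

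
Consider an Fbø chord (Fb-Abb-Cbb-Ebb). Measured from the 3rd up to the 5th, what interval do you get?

m3

The 3rd is Abb and the 5th is Cbb.
3 letter names make it a third; at 3 semitones (a half step narrower than major) the quality is minor.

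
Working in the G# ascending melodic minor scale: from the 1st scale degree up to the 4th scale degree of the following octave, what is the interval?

G# melodic minor: G# A# B C# D# E# F##.
1st scale degree = G#; 4th scale degree (up an octave) = C#.
From G# to C# is 17 semitones, exactly the perfect eleventh.

perfect 11th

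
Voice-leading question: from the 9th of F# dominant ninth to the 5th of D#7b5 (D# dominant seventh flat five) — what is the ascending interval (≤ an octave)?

m2

The 9th of F# dominant ninth is G#; the 5th of D#7b5 (D# dominant seventh flat five) is A.
From G# to A: 1 semitone over a second = minor.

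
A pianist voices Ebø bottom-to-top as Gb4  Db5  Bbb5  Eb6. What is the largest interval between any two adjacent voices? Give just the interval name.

minor sixth

Adjacent intervals: Gb4→Db5 = perfect fifth; Db5→Bbb5 = minor sixth; Bbb5→Eb6 = augmented fourth.
The largest is Db5 to Bbb5, a minor sixth (8 semitones).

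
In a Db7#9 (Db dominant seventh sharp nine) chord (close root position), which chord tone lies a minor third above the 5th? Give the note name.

The chord tones of Db7#9 are Db, F, Ab, Cb, E.
The 5th is Ab. A minor third above Ab is Cb.
Cb is the chord's 7th.

Cb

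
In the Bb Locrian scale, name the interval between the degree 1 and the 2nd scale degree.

Spelling the Bb Locrian scale: Bb Cb Db Eb Fb Gb Ab.
That puts Bb below Cb.
2 letter names make it a second; at 1 semitone (a half step narrower than major) the quality is minor.

minor second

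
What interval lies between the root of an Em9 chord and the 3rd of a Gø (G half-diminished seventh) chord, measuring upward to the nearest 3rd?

The root of Em9 is E; the 3rd of Gø (G half-diminished seventh) is B♭.
5 letter names make it a fifth; at 6 semitones (a half step narrower than perfect) the quality is diminished.

diminished fifth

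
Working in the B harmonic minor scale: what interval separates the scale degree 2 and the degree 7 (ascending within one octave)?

M6

Spelling the B harmonic minor scale: B C# D E F# G A#.
So we need the interval from C# up to A#.
Counting 6 letters and 9 half steps from C# gives a major sixth.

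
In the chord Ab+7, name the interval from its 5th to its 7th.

d3

Ab augmented seventh is spelled Ab, C, E, Gb.
That puts E below Gb.
E up to Gb is 2 semitones, a whole step narrower than a major third, so the interval is diminished.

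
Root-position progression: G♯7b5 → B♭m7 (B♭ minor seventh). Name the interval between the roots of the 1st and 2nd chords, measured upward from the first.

diminished third

The roots are G♯ and B♭.
3 letter names make it a third; at 2 semitones (a whole step narrower than major) the quality is diminished.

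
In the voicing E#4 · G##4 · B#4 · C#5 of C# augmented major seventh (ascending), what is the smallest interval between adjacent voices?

Adjacent intervals: E#4→G##4 = major third; G##4→B#4 = minor third; B#4→C#5 = minor second.
The smallest is B#4 to C#5, a minor second (1 semitone).

minor second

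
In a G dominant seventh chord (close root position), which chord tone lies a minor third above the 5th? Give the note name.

Spelling the chord: G-B-D-F.
The 5th is D. A minor third above D is F.
F is the chord's 7th.

F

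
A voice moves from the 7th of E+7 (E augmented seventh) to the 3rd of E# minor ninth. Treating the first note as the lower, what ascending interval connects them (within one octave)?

augmented fourth

The 7th of E+7 (E augmented seventh) is D; the 3rd of E# minor ninth is G#.
D up to G# is 6 semitones, a half step wider than a perfect fourth, so the interval is augmented.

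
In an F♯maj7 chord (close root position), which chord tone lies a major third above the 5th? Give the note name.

E#

F♯maj7 (F♯ major seventh) is spelled F♯–A♯–C♯–E♯.
The 5th is C♯. A major third above C♯ is E♯.
E♯ is the chord's 7th.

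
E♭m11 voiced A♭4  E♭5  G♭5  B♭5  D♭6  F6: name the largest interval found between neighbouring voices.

perfect fifth

Adjacent intervals: A♭4→E♭5 = perfect fifth; E♭5→G♭5 = minor third; G♭5→B♭5 = major third; B♭5→D♭6 = minor third; D♭6→F6 = major third.
The largest is A♭4 to E♭5, a perfect fifth (7 semitones).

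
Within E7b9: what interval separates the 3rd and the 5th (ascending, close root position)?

E7b9 is spelled E, G♯, B, D, F.
The 3rd is G♯ and the 5th is B.
3 letter names make it a third; at 3 semitones (a half step narrower than major) the quality is minor.

minor third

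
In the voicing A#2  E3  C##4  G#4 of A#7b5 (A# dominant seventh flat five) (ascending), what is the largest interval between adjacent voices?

Adjacent intervals: A#2→E3 = diminished fifth; E3→C##4 = augmented sixth; C##4→G#4 = diminished fifth.
The largest is E3 to C##4, an augmented sixth (10 semitones).

A6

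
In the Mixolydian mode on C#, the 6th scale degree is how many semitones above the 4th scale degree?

The scale is C# D# E# F# G# A# B.
F# up to A# is a major third — 4 semitones.

4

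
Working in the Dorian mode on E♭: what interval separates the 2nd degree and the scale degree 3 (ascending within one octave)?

minor second

E♭ dorian: E♭ F G♭ A♭ B♭ C D♭.
So we need the interval from F up to G♭.
2 letter names make it a second; at 1 semitone (a half step narrower than major) the quality is minor.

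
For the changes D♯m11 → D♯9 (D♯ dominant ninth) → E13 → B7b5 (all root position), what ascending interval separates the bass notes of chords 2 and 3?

minor 2nd

The roots are D♯ and E.
D♯ up to E is 1 semitone, a half step narrower than a major second, so the interval is minor.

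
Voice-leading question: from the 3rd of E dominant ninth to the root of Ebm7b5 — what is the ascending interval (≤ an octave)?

The 3rd of E dominant ninth is G#; the root of Ebm7b5 is Eb.
From G# to Eb: 7 semitones over a sixth = diminished.

diminished 6th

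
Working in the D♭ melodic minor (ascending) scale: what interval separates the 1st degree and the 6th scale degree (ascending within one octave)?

Spelling the D♭ melodic minor (ascending) scale: D♭ E♭ F♭ G♭ A♭ B♭ C.
So we need the interval from D♭ up to B♭.
D♭ up to B♭ spans 6 letter names and 9 semitones — a major sixth.

major sixth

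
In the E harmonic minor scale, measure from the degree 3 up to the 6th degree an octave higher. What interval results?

The scale runs E F♯ G A B C D♯.
So we need the interval from G up to C.
Counting 11 letters and 17 half steps from G gives a perfect eleventh.

P11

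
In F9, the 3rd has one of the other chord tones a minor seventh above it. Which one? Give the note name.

G

The chord tones of F9 are F-A-C-E♭-G.
The 3rd is A. A minor seventh above A is G.
G is the chord's 9th.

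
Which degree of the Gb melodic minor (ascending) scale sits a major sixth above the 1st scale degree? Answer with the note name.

Eb

The scale is Gb Ab Bbb Cb Db Eb F.
The 1st scale degree is Gb; a major sixth above that is Eb — scale degree 6.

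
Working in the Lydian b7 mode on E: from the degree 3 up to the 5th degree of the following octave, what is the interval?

minor 10th

Spelling the Lydian b7 mode on E: E F# G# A# B C# D.
That puts G# below B.
From G# to B: 15 semitones over a tenth = minor.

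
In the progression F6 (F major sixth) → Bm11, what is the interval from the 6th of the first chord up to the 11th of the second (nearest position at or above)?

F6 (F major sixth) has D as its 6th, and Bm11 has E as its 11th.
Counting 2 letters and 2 half steps from D gives a major second.

major 2nd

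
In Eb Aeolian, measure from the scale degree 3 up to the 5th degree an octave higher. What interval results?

Spelling Eb Aeolian: Eb F Gb Ab Bb Cb Db.
So we need the interval from Gb up to Bb.
From Gb to Bb is 16 semitones, exactly the major tenth.

major 10th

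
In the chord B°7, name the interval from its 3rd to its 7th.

The chord tones of Bdim7 are B–D–F–Ab.
That puts D below Ab.
From D to Ab: 6 semitones over a fifth = diminished.

diminished fifth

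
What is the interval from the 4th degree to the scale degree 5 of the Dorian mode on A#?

Spelling the Dorian mode on A#: A# B# C# D# E# F## G#.
The 4th degree is D# and the 5th scale degree is E#.
Counting 2 letters and 2 half steps from D# gives a major second.

major second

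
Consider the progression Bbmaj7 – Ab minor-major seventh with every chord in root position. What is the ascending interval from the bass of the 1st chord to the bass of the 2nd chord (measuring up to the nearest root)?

The roots are Bb and Ab.
From Bb to Ab: 10 semitones over a seventh = minor.

minor 7th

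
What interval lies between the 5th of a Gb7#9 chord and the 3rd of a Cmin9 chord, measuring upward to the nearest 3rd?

major second

Gb7#9 has Db as its 5th, and Cmin9 has Eb as its 3rd.
Db up to Eb spans 2 letter names and 2 semitones — a major second.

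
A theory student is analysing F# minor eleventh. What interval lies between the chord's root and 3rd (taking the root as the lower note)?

minor 3rd

F#m11 is spelled F#–A–C#–E–G#–B.
The root is F# and the 3rd is A.
3 letter names make it a third; at 3 semitones (a half step narrower than major) the quality is minor.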